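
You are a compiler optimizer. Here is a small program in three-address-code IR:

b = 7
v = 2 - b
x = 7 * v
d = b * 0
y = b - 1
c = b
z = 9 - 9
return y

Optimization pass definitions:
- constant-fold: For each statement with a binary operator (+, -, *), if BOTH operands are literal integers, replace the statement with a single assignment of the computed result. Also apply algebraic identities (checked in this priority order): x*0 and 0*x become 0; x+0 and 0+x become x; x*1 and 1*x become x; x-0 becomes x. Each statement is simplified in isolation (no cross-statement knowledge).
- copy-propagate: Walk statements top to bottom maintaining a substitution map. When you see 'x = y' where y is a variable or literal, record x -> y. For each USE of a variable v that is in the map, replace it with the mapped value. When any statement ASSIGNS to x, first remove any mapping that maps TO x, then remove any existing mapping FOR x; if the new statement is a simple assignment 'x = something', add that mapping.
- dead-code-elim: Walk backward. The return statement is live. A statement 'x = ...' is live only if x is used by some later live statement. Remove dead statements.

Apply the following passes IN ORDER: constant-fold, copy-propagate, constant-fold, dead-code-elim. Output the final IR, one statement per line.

Answer: y = 6
return y

Derivation:
Initial IR:
  b = 7
  v = 2 - b
  x = 7 * v
  d = b * 0
  y = b - 1
  c = b
  z = 9 - 9
  return y
After constant-fold (8 stmts):
  b = 7
  v = 2 - b
  x = 7 * v
  d = 0
  y = b - 1
  c = b
  z = 0
  return y
After copy-propagate (8 stmts):
  b = 7
  v = 2 - 7
  x = 7 * v
  d = 0
  y = 7 - 1
  c = 7
  z = 0
  return y
After constant-fold (8 stmts):
  b = 7
  v = -5
  x = 7 * v
  d = 0
  y = 6
  c = 7
  z = 0
  return y
After dead-code-elim (2 stmts):
  y = 6
  return y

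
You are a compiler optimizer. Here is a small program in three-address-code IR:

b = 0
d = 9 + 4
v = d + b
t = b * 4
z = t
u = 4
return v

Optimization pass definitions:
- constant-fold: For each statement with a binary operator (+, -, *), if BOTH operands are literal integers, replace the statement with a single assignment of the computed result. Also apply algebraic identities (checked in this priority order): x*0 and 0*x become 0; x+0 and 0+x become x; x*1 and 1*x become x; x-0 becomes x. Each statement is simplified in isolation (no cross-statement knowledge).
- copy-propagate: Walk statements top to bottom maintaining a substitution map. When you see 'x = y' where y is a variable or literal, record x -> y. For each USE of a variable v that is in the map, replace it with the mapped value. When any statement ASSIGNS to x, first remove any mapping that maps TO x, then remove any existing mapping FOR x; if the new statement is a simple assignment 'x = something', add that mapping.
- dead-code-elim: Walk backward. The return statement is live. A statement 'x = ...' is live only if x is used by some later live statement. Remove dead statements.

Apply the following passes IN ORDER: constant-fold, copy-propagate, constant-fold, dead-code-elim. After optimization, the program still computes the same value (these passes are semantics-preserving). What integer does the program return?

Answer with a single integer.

Initial IR:
  b = 0
  d = 9 + 4
  v = d + b
  t = b * 4
  z = t
  u = 4
  return v
After constant-fold (7 stmts):
  b = 0
  d = 13
  v = d + b
  t = b * 4
  z = t
  u = 4
  return v
After copy-propagate (7 stmts):
  b = 0
  d = 13
  v = 13 + 0
  t = 0 * 4
  z = t
  u = 4
  return v
After constant-fold (7 stmts):
  b = 0
  d = 13
  v = 13
  t = 0
  z = t
  u = 4
  return v
After dead-code-elim (2 stmts):
  v = 13
  return v
Evaluate:
  b = 0  =>  b = 0
  d = 9 + 4  =>  d = 13
  v = d + b  =>  v = 13
  t = b * 4  =>  t = 0
  z = t  =>  z = 0
  u = 4  =>  u = 4
  return v = 13

Answer: 13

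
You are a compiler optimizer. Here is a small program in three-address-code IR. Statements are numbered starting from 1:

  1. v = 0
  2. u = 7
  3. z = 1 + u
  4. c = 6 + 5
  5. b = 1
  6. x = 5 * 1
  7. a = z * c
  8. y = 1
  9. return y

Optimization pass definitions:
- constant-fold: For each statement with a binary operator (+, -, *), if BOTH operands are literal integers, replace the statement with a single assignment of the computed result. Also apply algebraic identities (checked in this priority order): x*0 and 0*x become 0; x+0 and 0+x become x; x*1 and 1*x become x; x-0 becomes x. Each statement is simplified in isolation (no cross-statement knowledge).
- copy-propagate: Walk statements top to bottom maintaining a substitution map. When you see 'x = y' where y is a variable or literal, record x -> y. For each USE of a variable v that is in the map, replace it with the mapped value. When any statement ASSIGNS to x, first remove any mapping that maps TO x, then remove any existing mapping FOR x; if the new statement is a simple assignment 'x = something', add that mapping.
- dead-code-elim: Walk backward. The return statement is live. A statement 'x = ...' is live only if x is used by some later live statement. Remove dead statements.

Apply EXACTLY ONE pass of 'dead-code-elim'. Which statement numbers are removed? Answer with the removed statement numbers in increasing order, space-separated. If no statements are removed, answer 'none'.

Backward liveness scan:
Stmt 1 'v = 0': DEAD (v not in live set [])
Stmt 2 'u = 7': DEAD (u not in live set [])
Stmt 3 'z = 1 + u': DEAD (z not in live set [])
Stmt 4 'c = 6 + 5': DEAD (c not in live set [])
Stmt 5 'b = 1': DEAD (b not in live set [])
Stmt 6 'x = 5 * 1': DEAD (x not in live set [])
Stmt 7 'a = z * c': DEAD (a not in live set [])
Stmt 8 'y = 1': KEEP (y is live); live-in = []
Stmt 9 'return y': KEEP (return); live-in = ['y']
Removed statement numbers: [1, 2, 3, 4, 5, 6, 7]
Surviving IR:
  y = 1
  return y

Answer: 1 2 3 4 5 6 7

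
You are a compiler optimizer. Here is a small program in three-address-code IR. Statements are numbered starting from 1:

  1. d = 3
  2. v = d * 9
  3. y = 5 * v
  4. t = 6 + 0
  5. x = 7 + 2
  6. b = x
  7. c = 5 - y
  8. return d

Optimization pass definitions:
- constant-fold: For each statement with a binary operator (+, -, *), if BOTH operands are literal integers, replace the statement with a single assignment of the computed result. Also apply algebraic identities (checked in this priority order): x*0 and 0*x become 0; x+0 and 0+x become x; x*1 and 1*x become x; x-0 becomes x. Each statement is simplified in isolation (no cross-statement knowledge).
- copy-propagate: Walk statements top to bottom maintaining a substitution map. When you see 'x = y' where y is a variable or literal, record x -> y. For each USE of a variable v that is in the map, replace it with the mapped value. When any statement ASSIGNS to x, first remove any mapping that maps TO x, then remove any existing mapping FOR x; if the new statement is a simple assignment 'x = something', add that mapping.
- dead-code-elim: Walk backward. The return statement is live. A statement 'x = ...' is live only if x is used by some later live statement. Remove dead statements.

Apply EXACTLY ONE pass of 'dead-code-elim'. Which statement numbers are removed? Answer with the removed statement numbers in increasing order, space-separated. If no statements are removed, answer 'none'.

Answer: 2 3 4 5 6 7

Derivation:
Backward liveness scan:
Stmt 1 'd = 3': KEEP (d is live); live-in = []
Stmt 2 'v = d * 9': DEAD (v not in live set ['d'])
Stmt 3 'y = 5 * v': DEAD (y not in live set ['d'])
Stmt 4 't = 6 + 0': DEAD (t not in live set ['d'])
Stmt 5 'x = 7 + 2': DEAD (x not in live set ['d'])
Stmt 6 'b = x': DEAD (b not in live set ['d'])
Stmt 7 'c = 5 - y': DEAD (c not in live set ['d'])
Stmt 8 'return d': KEEP (return); live-in = ['d']
Removed statement numbers: [2, 3, 4, 5, 6, 7]
Surviving IR:
  d = 3
  return d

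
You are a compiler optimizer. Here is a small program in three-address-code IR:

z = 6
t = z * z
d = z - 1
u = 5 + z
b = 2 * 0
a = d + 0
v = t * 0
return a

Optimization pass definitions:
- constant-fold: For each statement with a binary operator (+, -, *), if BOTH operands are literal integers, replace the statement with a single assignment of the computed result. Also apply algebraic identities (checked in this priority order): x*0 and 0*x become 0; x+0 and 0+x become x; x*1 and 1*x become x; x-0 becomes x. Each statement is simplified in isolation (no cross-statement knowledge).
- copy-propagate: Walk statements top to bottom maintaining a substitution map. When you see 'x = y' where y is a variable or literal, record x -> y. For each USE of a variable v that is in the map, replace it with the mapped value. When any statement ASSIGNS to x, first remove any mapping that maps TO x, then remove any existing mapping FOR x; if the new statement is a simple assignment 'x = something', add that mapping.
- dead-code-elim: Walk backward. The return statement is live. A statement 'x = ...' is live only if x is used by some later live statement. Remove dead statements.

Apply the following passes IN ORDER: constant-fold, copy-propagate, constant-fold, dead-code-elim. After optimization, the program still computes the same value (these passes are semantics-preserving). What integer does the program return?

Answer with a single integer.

Answer: 5

Derivation:
Initial IR:
  z = 6
  t = z * z
  d = z - 1
  u = 5 + z
  b = 2 * 0
  a = d + 0
  v = t * 0
  return a
After constant-fold (8 stmts):
  z = 6
  t = z * z
  d = z - 1
  u = 5 + z
  b = 0
  a = d
  v = 0
  return a
After copy-propagate (8 stmts):
  z = 6
  t = 6 * 6
  d = 6 - 1
  u = 5 + 6
  b = 0
  a = d
  v = 0
  return d
After constant-fold (8 stmts):
  z = 6
  t = 36
  d = 5
  u = 11
  b = 0
  a = d
  v = 0
  return d
After dead-code-elim (2 stmts):
  d = 5
  return d
Evaluate:
  z = 6  =>  z = 6
  t = z * z  =>  t = 36
  d = z - 1  =>  d = 5
  u = 5 + z  =>  u = 11
  b = 2 * 0  =>  b = 0
  a = d + 0  =>  a = 5
  v = t * 0  =>  v = 0
  return a = 5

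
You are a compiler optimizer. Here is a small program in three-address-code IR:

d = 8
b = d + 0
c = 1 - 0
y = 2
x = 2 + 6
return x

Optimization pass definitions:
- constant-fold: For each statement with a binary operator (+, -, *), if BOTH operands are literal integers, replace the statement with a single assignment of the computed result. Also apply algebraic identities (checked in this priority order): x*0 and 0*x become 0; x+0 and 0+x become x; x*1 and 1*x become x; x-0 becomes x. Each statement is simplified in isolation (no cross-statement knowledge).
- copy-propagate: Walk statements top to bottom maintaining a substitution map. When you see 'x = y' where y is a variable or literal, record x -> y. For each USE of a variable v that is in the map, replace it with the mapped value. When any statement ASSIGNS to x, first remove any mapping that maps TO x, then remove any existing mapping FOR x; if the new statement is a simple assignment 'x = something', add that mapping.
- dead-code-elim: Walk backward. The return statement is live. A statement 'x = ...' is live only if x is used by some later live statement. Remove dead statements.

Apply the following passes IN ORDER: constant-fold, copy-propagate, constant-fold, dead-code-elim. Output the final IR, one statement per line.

Initial IR:
  d = 8
  b = d + 0
  c = 1 - 0
  y = 2
  x = 2 + 6
  return x
After constant-fold (6 stmts):
  d = 8
  b = d
  c = 1
  y = 2
  x = 8
  return x
After copy-propagate (6 stmts):
  d = 8
  b = 8
  c = 1
  y = 2
  x = 8
  return 8
After constant-fold (6 stmts):
  d = 8
  b = 8
  c = 1
  y = 2
  x = 8
  return 8
After dead-code-elim (1 stmts):
  return 8

Answer: return 8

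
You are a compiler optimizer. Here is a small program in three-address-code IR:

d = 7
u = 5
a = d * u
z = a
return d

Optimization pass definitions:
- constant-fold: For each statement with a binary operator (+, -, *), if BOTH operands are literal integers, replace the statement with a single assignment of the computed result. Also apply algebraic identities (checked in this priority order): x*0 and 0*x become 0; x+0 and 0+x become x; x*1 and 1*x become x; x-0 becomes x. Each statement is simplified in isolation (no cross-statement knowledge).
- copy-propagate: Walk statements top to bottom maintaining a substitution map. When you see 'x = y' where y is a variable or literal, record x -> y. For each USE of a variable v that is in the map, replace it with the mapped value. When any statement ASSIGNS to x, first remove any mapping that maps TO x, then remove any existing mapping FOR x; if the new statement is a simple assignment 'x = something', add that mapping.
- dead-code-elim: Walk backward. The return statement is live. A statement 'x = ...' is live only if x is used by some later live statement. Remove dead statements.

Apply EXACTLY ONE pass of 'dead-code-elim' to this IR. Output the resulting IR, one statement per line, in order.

Answer: d = 7
return d

Derivation:
Applying dead-code-elim statement-by-statement:
  [5] return d  -> KEEP (return); live=['d']
  [4] z = a  -> DEAD (z not live)
  [3] a = d * u  -> DEAD (a not live)
  [2] u = 5  -> DEAD (u not live)
  [1] d = 7  -> KEEP; live=[]
Result (2 stmts):
  d = 7
  return d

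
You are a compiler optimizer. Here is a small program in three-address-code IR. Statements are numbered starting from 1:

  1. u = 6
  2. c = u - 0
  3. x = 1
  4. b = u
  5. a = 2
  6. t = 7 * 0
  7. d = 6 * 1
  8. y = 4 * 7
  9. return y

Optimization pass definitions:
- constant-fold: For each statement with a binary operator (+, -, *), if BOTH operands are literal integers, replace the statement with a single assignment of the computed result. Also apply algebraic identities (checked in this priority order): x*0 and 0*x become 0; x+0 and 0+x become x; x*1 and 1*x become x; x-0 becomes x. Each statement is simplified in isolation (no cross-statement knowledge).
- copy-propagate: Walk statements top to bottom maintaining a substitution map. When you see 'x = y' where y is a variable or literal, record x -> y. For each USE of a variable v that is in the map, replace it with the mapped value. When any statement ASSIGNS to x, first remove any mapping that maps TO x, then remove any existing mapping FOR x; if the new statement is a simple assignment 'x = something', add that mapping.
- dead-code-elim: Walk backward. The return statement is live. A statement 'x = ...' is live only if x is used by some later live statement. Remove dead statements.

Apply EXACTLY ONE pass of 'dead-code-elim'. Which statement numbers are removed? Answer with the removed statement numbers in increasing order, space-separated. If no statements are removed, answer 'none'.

Backward liveness scan:
Stmt 1 'u = 6': DEAD (u not in live set [])
Stmt 2 'c = u - 0': DEAD (c not in live set [])
Stmt 3 'x = 1': DEAD (x not in live set [])
Stmt 4 'b = u': DEAD (b not in live set [])
Stmt 5 'a = 2': DEAD (a not in live set [])
Stmt 6 't = 7 * 0': DEAD (t not in live set [])
Stmt 7 'd = 6 * 1': DEAD (d not in live set [])
Stmt 8 'y = 4 * 7': KEEP (y is live); live-in = []
Stmt 9 'return y': KEEP (return); live-in = ['y']
Removed statement numbers: [1, 2, 3, 4, 5, 6, 7]
Surviving IR:
  y = 4 * 7
  return y

Answer: 1 2 3 4 5 6 7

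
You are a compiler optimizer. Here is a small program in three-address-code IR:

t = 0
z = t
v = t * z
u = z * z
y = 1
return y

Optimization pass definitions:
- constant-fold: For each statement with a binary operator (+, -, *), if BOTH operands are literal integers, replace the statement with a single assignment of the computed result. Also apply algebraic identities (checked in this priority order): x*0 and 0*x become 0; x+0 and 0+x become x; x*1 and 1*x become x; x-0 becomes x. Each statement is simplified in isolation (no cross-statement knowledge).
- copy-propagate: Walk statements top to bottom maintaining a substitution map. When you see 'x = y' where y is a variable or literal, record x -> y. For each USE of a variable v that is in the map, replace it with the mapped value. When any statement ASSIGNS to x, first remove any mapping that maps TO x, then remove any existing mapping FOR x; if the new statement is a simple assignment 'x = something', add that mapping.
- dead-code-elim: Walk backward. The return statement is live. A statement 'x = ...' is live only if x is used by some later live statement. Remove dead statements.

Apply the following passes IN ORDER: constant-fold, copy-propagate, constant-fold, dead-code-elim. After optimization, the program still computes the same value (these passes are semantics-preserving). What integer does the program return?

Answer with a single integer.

Initial IR:
  t = 0
  z = t
  v = t * z
  u = z * z
  y = 1
  return y
After constant-fold (6 stmts):
  t = 0
  z = t
  v = t * z
  u = z * z
  y = 1
  return y
After copy-propagate (6 stmts):
  t = 0
  z = 0
  v = 0 * 0
  u = 0 * 0
  y = 1
  return 1
After constant-fold (6 stmts):
  t = 0
  z = 0
  v = 0
  u = 0
  y = 1
  return 1
After dead-code-elim (1 stmts):
  return 1
Evaluate:
  t = 0  =>  t = 0
  z = t  =>  z = 0
  v = t * z  =>  v = 0
  u = z * z  =>  u = 0
  y = 1  =>  y = 1
  return y = 1

Answer: 1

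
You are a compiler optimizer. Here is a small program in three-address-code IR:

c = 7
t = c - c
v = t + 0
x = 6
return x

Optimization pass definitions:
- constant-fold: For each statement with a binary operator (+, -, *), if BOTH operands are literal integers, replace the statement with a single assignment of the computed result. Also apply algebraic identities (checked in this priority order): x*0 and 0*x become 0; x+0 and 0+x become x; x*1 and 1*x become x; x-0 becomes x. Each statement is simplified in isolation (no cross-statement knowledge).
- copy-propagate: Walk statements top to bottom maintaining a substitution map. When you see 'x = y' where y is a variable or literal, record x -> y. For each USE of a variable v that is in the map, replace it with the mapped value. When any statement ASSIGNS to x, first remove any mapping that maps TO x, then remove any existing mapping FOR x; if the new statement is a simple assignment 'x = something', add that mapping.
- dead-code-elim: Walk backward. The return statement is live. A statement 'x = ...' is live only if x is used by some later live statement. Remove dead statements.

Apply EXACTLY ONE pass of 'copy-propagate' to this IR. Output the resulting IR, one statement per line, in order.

Answer: c = 7
t = 7 - 7
v = t + 0
x = 6
return 6

Derivation:
Applying copy-propagate statement-by-statement:
  [1] c = 7  (unchanged)
  [2] t = c - c  -> t = 7 - 7
  [3] v = t + 0  (unchanged)
  [4] x = 6  (unchanged)
  [5] return x  -> return 6
Result (5 stmts):
  c = 7
  t = 7 - 7
  v = t + 0
  x = 6
  return 6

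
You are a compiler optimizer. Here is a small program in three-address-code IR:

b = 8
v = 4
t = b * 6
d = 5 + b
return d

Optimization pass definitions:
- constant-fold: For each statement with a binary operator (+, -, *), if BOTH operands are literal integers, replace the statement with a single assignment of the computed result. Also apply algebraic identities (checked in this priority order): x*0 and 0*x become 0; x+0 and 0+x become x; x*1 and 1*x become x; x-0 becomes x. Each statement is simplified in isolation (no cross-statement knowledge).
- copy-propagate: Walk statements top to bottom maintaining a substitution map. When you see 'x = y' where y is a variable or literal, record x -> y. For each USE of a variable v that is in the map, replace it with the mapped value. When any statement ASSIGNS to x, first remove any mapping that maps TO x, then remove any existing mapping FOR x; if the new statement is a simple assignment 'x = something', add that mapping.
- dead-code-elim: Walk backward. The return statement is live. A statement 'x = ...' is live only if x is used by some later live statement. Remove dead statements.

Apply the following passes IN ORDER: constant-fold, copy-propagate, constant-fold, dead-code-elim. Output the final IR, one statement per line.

Initial IR:
  b = 8
  v = 4
  t = b * 6
  d = 5 + b
  return d
After constant-fold (5 stmts):
  b = 8
  v = 4
  t = b * 6
  d = 5 + b
  return d
After copy-propagate (5 stmts):
  b = 8
  v = 4
  t = 8 * 6
  d = 5 + 8
  return d
After constant-fold (5 stmts):
  b = 8
  v = 4
  t = 48
  d = 13
  return d
After dead-code-elim (2 stmts):
  d = 13
  return d

Answer: d = 13
return d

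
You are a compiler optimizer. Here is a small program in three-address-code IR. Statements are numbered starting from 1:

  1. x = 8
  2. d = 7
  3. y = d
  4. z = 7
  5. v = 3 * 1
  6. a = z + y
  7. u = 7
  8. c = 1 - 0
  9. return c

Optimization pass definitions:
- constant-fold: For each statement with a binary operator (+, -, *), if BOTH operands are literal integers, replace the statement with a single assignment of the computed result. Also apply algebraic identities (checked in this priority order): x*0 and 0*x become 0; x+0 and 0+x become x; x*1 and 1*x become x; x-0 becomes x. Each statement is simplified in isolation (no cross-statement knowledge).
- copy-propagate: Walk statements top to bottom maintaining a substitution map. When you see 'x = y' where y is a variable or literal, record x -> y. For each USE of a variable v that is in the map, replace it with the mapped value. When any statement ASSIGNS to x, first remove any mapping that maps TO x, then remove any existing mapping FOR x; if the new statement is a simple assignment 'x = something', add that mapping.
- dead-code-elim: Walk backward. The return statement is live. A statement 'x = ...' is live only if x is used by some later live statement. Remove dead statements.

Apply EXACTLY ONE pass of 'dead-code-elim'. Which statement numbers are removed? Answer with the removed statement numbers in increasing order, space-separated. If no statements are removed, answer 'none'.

Answer: 1 2 3 4 5 6 7

Derivation:
Backward liveness scan:
Stmt 1 'x = 8': DEAD (x not in live set [])
Stmt 2 'd = 7': DEAD (d not in live set [])
Stmt 3 'y = d': DEAD (y not in live set [])
Stmt 4 'z = 7': DEAD (z not in live set [])
Stmt 5 'v = 3 * 1': DEAD (v not in live set [])
Stmt 6 'a = z + y': DEAD (a not in live set [])
Stmt 7 'u = 7': DEAD (u not in live set [])
Stmt 8 'c = 1 - 0': KEEP (c is live); live-in = []
Stmt 9 'return c': KEEP (return); live-in = ['c']
Removed statement numbers: [1, 2, 3, 4, 5, 6, 7]
Surviving IR:
  c = 1 - 0
  return c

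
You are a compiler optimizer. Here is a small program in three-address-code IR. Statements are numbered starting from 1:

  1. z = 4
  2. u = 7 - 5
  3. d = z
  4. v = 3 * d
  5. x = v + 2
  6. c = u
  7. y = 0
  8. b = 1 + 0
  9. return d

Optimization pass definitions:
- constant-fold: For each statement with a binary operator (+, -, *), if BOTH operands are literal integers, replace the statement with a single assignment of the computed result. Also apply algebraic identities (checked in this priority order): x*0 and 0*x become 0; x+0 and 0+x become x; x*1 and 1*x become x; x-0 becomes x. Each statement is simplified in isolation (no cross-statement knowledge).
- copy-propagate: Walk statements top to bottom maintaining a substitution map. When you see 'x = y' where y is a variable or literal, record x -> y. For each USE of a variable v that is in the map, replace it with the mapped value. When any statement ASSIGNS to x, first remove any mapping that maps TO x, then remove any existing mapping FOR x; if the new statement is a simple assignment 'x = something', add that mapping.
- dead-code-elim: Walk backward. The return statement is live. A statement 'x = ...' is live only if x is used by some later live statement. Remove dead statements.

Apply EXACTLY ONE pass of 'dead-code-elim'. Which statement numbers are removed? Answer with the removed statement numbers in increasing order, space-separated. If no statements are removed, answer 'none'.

Answer: 2 4 5 6 7 8

Derivation:
Backward liveness scan:
Stmt 1 'z = 4': KEEP (z is live); live-in = []
Stmt 2 'u = 7 - 5': DEAD (u not in live set ['z'])
Stmt 3 'd = z': KEEP (d is live); live-in = ['z']
Stmt 4 'v = 3 * d': DEAD (v not in live set ['d'])
Stmt 5 'x = v + 2': DEAD (x not in live set ['d'])
Stmt 6 'c = u': DEAD (c not in live set ['d'])
Stmt 7 'y = 0': DEAD (y not in live set ['d'])
Stmt 8 'b = 1 + 0': DEAD (b not in live set ['d'])
Stmt 9 'return d': KEEP (return); live-in = ['d']
Removed statement numbers: [2, 4, 5, 6, 7, 8]
Surviving IR:
  z = 4
  d = z
  return d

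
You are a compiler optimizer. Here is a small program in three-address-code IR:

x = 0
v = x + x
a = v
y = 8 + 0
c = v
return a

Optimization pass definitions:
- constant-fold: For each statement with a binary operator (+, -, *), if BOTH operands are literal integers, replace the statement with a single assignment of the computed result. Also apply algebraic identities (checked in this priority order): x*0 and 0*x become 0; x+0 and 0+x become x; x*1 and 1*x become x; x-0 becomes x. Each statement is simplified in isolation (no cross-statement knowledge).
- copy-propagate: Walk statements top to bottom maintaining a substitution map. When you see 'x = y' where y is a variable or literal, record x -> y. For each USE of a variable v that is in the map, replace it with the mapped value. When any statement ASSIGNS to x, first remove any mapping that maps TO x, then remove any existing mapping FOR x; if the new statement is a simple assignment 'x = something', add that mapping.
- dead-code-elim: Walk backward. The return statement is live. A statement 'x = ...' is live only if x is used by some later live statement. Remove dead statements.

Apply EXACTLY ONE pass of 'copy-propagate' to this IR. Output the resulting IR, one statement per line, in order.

Answer: x = 0
v = 0 + 0
a = v
y = 8 + 0
c = v
return v

Derivation:
Applying copy-propagate statement-by-statement:
  [1] x = 0  (unchanged)
  [2] v = x + x  -> v = 0 + 0
  [3] a = v  (unchanged)
  [4] y = 8 + 0  (unchanged)
  [5] c = v  (unchanged)
  [6] return a  -> return v
Result (6 stmts):
  x = 0
  v = 0 + 0
  a = v
  y = 8 + 0
  c = v
  return v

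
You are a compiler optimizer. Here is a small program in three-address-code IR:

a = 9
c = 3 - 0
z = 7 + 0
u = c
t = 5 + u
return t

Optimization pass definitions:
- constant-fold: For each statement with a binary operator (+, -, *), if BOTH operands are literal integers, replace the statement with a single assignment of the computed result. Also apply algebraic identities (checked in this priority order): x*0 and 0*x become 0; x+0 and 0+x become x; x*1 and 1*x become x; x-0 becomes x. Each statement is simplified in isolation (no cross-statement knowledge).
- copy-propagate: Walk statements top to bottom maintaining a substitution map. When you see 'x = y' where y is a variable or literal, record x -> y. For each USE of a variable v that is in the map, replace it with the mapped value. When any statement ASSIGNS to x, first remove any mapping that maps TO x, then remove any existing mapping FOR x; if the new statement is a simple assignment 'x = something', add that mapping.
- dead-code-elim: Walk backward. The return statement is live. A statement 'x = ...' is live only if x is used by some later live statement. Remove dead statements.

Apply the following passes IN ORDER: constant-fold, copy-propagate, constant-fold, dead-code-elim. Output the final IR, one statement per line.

Initial IR:
  a = 9
  c = 3 - 0
  z = 7 + 0
  u = c
  t = 5 + u
  return t
After constant-fold (6 stmts):
  a = 9
  c = 3
  z = 7
  u = c
  t = 5 + u
  return t
After copy-propagate (6 stmts):
  a = 9
  c = 3
  z = 7
  u = 3
  t = 5 + 3
  return t
After constant-fold (6 stmts):
  a = 9
  c = 3
  z = 7
  u = 3
  t = 8
  return t
After dead-code-elim (2 stmts):
  t = 8
  return t

Answer: t = 8
return t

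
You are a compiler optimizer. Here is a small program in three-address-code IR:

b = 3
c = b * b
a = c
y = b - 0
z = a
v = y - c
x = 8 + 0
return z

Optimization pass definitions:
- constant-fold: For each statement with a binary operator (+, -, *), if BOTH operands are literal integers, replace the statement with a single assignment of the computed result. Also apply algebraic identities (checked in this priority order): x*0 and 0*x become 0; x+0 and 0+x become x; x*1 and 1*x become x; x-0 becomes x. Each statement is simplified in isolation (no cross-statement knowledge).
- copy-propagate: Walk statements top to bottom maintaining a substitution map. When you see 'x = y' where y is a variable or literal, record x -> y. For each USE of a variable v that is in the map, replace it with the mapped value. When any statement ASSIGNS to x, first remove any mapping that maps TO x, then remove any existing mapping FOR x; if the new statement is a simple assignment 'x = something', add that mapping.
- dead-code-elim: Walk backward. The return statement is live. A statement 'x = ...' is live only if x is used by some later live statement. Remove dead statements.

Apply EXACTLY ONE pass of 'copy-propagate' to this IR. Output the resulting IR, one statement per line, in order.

Answer: b = 3
c = 3 * 3
a = c
y = 3 - 0
z = c
v = y - c
x = 8 + 0
return c

Derivation:
Applying copy-propagate statement-by-statement:
  [1] b = 3  (unchanged)
  [2] c = b * b  -> c = 3 * 3
  [3] a = c  (unchanged)
  [4] y = b - 0  -> y = 3 - 0
  [5] z = a  -> z = c
  [6] v = y - c  (unchanged)
  [7] x = 8 + 0  (unchanged)
  [8] return z  -> return c
Result (8 stmts):
  b = 3
  c = 3 * 3
  a = c
  y = 3 - 0
  z = c
  v = y - c
  x = 8 + 0
  return c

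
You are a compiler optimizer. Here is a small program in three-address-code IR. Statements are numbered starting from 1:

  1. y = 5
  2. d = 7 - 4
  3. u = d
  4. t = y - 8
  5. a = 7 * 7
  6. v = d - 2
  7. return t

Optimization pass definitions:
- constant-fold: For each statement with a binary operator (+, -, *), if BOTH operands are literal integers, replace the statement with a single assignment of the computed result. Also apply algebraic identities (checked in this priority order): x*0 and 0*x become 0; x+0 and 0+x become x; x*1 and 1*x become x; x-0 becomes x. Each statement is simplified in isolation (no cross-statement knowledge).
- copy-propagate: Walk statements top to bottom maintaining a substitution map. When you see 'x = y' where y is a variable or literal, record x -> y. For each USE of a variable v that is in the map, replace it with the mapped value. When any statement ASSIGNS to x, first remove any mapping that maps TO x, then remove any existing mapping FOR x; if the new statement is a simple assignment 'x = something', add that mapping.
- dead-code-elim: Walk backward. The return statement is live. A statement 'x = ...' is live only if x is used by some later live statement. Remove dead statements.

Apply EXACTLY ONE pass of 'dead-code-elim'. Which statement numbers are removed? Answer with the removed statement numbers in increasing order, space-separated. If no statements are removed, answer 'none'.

Backward liveness scan:
Stmt 1 'y = 5': KEEP (y is live); live-in = []
Stmt 2 'd = 7 - 4': DEAD (d not in live set ['y'])
Stmt 3 'u = d': DEAD (u not in live set ['y'])
Stmt 4 't = y - 8': KEEP (t is live); live-in = ['y']
Stmt 5 'a = 7 * 7': DEAD (a not in live set ['t'])
Stmt 6 'v = d - 2': DEAD (v not in live set ['t'])
Stmt 7 'return t': KEEP (return); live-in = ['t']
Removed statement numbers: [2, 3, 5, 6]
Surviving IR:
  y = 5
  t = y - 8
  return t

Answer: 2 3 5 6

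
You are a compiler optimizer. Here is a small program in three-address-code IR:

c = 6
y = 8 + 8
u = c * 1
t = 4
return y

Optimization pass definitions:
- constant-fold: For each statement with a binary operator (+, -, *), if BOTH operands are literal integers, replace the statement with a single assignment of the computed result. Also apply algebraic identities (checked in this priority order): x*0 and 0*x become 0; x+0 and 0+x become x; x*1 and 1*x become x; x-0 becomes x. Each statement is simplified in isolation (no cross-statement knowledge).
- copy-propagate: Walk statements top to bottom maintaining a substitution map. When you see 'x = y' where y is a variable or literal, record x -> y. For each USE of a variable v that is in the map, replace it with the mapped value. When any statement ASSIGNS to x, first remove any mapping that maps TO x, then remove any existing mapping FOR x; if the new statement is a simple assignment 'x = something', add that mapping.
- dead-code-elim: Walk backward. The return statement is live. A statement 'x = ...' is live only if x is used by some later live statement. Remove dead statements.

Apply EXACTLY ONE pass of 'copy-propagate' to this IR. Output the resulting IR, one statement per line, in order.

Answer: c = 6
y = 8 + 8
u = 6 * 1
t = 4
return y

Derivation:
Applying copy-propagate statement-by-statement:
  [1] c = 6  (unchanged)
  [2] y = 8 + 8  (unchanged)
  [3] u = c * 1  -> u = 6 * 1
  [4] t = 4  (unchanged)
  [5] return y  (unchanged)
Result (5 stmts):
  c = 6
  y = 8 + 8
  u = 6 * 1
  t = 4
  return y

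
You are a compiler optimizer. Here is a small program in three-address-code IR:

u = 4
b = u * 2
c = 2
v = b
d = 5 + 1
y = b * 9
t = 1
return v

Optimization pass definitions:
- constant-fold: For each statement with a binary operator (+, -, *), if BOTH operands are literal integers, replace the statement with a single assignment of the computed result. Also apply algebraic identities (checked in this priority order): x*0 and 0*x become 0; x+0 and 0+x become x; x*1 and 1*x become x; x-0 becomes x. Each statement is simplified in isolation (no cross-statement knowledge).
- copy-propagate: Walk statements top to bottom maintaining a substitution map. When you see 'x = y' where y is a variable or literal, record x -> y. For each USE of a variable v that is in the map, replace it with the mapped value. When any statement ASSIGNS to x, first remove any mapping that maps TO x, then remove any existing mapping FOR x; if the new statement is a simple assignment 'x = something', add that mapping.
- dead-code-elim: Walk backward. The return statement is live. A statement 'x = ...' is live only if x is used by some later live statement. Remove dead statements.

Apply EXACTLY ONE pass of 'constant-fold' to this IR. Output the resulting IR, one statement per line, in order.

Applying constant-fold statement-by-statement:
  [1] u = 4  (unchanged)
  [2] b = u * 2  (unchanged)
  [3] c = 2  (unchanged)
  [4] v = b  (unchanged)
  [5] d = 5 + 1  -> d = 6
  [6] y = b * 9  (unchanged)
  [7] t = 1  (unchanged)
  [8] return v  (unchanged)
Result (8 stmts):
  u = 4
  b = u * 2
  c = 2
  v = b
  d = 6
  y = b * 9
  t = 1
  return v

Answer: u = 4
b = u * 2
c = 2
v = b
d = 6
y = b * 9
t = 1
return v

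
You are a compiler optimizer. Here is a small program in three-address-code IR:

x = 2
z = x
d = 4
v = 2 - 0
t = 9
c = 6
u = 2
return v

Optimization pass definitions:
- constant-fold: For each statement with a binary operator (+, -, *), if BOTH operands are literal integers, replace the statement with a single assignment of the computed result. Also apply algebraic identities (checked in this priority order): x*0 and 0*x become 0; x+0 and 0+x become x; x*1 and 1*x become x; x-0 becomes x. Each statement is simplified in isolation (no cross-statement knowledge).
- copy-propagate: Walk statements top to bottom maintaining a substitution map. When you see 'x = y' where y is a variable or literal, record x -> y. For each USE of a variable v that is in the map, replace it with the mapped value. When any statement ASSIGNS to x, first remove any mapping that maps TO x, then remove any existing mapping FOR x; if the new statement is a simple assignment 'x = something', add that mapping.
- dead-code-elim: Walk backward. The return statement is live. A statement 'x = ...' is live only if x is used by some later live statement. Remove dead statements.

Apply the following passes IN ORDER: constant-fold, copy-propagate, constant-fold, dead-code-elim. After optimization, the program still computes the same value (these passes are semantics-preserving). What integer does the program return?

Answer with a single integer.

Initial IR:
  x = 2
  z = x
  d = 4
  v = 2 - 0
  t = 9
  c = 6
  u = 2
  return v
After constant-fold (8 stmts):
  x = 2
  z = x
  d = 4
  v = 2
  t = 9
  c = 6
  u = 2
  return v
After copy-propagate (8 stmts):
  x = 2
  z = 2
  d = 4
  v = 2
  t = 9
  c = 6
  u = 2
  return 2
After constant-fold (8 stmts):
  x = 2
  z = 2
  d = 4
  v = 2
  t = 9
  c = 6
  u = 2
  return 2
After dead-code-elim (1 stmts):
  return 2
Evaluate:
  x = 2  =>  x = 2
  z = x  =>  z = 2
  d = 4  =>  d = 4
  v = 2 - 0  =>  v = 2
  t = 9  =>  t = 9
  c = 6  =>  c = 6
  u = 2  =>  u = 2
  return v = 2

Answer: 2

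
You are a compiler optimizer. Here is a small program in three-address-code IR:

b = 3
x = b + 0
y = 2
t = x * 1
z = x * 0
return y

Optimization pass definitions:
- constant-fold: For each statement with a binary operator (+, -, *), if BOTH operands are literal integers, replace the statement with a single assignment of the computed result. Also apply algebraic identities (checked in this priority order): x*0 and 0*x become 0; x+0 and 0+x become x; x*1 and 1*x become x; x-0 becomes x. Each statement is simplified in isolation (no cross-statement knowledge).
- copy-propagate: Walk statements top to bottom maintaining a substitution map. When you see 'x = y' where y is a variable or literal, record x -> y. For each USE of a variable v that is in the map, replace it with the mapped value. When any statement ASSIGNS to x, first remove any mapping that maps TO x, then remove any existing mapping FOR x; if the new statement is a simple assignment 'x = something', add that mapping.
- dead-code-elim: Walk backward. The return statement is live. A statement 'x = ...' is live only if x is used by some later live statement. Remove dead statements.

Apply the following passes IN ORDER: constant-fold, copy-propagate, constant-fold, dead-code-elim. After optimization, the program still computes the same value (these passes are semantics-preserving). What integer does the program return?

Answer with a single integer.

Initial IR:
  b = 3
  x = b + 0
  y = 2
  t = x * 1
  z = x * 0
  return y
After constant-fold (6 stmts):
  b = 3
  x = b
  y = 2
  t = x
  z = 0
  return y
After copy-propagate (6 stmts):
  b = 3
  x = 3
  y = 2
  t = 3
  z = 0
  return 2
After constant-fold (6 stmts):
  b = 3
  x = 3
  y = 2
  t = 3
  z = 0
  return 2
After dead-code-elim (1 stmts):
  return 2
Evaluate:
  b = 3  =>  b = 3
  x = b + 0  =>  x = 3
  y = 2  =>  y = 2
  t = x * 1  =>  t = 3
  z = x * 0  =>  z = 0
  return y = 2

Answer: 2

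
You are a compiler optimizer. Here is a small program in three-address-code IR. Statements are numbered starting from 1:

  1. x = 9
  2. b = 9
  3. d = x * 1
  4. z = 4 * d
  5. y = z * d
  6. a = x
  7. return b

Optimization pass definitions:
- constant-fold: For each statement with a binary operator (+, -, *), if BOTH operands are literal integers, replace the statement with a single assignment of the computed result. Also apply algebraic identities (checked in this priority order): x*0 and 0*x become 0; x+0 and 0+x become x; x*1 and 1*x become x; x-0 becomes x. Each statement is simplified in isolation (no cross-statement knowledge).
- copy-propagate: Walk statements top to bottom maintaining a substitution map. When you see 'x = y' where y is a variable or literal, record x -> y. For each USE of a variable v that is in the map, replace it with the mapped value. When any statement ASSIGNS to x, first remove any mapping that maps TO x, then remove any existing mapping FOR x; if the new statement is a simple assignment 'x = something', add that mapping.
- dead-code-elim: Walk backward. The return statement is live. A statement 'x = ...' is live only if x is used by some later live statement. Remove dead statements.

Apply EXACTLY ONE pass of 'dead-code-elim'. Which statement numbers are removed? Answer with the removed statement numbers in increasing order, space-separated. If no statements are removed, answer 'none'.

Answer: 1 3 4 5 6

Derivation:
Backward liveness scan:
Stmt 1 'x = 9': DEAD (x not in live set [])
Stmt 2 'b = 9': KEEP (b is live); live-in = []
Stmt 3 'd = x * 1': DEAD (d not in live set ['b'])
Stmt 4 'z = 4 * d': DEAD (z not in live set ['b'])
Stmt 5 'y = z * d': DEAD (y not in live set ['b'])
Stmt 6 'a = x': DEAD (a not in live set ['b'])
Stmt 7 'return b': KEEP (return); live-in = ['b']
Removed statement numbers: [1, 3, 4, 5, 6]
Surviving IR:
  b = 9
  return b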